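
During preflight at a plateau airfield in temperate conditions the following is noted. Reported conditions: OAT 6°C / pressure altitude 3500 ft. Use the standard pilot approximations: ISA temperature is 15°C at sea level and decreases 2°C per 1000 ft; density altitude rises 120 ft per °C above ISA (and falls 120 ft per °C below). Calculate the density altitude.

ISA temperature at 3500 ft = 15 − 2 × (3500/1000) = 8°C.
ISA deviation = 6 − 8 = -2°C.
Density altitude = 3500 + 120 × (-2) = 3500 + (-240) = 3260 ft.

3260 ft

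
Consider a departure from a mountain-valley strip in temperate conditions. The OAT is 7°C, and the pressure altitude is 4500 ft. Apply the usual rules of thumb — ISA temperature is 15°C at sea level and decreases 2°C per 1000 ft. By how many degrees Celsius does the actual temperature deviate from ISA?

ISA+1°C

ISA temperature at 4500 ft = 15 − 2 × (4500/1000) = 6°C.
Deviation = OAT − ISA = 7 − 6 = +1°C.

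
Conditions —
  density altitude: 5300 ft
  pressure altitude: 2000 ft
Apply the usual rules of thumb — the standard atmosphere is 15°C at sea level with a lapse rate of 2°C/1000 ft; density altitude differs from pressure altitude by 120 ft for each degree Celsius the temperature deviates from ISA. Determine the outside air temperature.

38.5°C

Density altitude − pressure altitude = 5300 − 2000 = +3300 ft.
At 120 ft/°C that is an ISA deviation of 3300/120 = +27.5°C.
ISA temperature at 2000 ft = 15 − 2 × (2000/1000) = 11°C.
OAT = ISA + deviation = 11 + (+27.5) = 38.5°C.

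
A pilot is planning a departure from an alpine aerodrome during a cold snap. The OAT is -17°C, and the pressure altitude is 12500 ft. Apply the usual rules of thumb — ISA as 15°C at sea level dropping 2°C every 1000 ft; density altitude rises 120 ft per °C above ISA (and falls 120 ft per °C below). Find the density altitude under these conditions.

ISA temperature at 12500 ft = 15 − 2 × (12500/1000) = -10°C.
ISA deviation = -17 − (-10) = -7°C.
Density altitude = 12500 + 120 × (-7) = 12500 + (-840) = 11660 ft.

11660 ft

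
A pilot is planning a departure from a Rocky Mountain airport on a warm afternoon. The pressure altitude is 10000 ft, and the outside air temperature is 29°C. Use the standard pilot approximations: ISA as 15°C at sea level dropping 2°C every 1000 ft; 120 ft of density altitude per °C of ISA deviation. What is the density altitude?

ISA temperature at 10000 ft = 15 − 2 × (10000/1000) = -5°C.
ISA deviation = 29 − (-5) = +34°C.
Density altitude = 10000 + 120 × (34) = 10000 + (+4080) = 14080 ft.

14080 ft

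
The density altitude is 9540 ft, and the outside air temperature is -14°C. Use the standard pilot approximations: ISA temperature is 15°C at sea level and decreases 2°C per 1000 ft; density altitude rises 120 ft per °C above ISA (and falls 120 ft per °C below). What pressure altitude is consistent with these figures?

10500 ft

DA = PA + 120 × (OAT − (15 − 2·PA/1000)) = PA + 120·OAT − 1800 + 0.24·PA = 1.24·PA + 120·OAT − 1800.
So 1.24·PA = 9540 − 120 × (-14) + 1800 = 13020.
PA = 13020 / 1.24 = 10500 ft.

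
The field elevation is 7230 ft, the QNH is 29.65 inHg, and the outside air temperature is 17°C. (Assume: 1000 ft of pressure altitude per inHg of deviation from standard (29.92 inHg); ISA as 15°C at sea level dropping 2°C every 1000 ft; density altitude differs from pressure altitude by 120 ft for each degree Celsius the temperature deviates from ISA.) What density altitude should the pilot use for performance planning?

9540 ft

Pressure altitude = 7230 + (29.92 − 29.65) × 1000 = 7230 + (+270) = 7500 ft.
ISA temperature at 7500 ft = 15 − 2 × (7500/1000) = 0°C.
ISA deviation = 17 − 0 = +17°C.
Density altitude = 7500 + 120 × (17) = 9540 ft.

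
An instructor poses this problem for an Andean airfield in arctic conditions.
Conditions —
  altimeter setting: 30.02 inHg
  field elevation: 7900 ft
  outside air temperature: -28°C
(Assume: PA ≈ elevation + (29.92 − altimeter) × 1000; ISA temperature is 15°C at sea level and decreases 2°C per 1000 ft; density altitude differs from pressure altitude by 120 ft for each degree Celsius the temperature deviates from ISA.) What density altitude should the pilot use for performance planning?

4512 ft

Pressure altitude = 7900 + (29.92 − 30.02) × 1000 = 7900 + (-100) = 7800 ft.
ISA temperature at 7800 ft = 15 − 2 × (7800/1000) = -0.6°C.
ISA deviation = -28 − (-0.6) = -27.4°C.
Density altitude = 7800 + 120 × (-27.4) = 4512 ft.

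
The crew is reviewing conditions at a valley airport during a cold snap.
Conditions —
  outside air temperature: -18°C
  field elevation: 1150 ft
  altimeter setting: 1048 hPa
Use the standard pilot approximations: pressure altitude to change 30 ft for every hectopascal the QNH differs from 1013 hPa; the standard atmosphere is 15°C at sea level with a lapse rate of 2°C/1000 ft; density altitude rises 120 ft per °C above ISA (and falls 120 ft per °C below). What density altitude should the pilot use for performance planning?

Pressure altitude = 1150 + (1013 − 1048) × 30 = 1150 + (-1050) = 100 ft.
ISA temperature at 100 ft = 15 − 2 × (100/1000) = 14.8°C.
ISA deviation = -18 − 14.8 = -32.8°C.
Density altitude = 100 + 120 × (-32.8) = -3836 ft.

-3836 ft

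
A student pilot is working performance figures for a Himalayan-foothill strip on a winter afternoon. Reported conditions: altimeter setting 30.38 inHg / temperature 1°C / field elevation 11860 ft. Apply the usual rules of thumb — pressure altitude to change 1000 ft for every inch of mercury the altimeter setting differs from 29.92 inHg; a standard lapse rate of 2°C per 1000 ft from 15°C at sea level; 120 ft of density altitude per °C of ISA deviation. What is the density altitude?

Pressure altitude = 11860 + (29.92 − 30.38) × 1000 = 11860 + (-460) = 11400 ft.
ISA temperature at 11400 ft = 15 − 2 × (11400/1000) = -7.8°C.
ISA deviation = 1 − (-7.8) = +8.8°C.
Density altitude = 11400 + 120 × (8.8) = 12456 ft.

12456 ft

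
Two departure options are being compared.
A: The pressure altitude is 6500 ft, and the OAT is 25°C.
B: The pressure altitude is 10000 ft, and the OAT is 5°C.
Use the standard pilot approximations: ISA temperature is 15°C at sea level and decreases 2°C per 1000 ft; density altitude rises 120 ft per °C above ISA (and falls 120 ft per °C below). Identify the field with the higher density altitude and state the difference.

B by 1940 ft

A: ISA temp = 2°C, deviation +23°C, DA = 6500 + 120 × 23 = 9260 ft.
B: ISA temp = -5°C, deviation +10°C, DA = 10000 + 120 × 10 = 11200 ft.
B is higher by 11200 − 9260 = 1940 ft.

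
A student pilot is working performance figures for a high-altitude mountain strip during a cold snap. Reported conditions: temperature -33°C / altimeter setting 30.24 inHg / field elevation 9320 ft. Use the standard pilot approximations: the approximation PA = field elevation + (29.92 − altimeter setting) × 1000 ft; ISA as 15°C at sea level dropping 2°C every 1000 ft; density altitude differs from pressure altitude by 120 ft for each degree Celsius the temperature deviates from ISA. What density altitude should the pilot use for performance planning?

5400 ft

Pressure altitude = 9320 + (29.92 − 30.24) × 1000 = 9320 + (-320) = 9000 ft.
ISA temperature at 9000 ft = 15 − 2 × (9000/1000) = -3°C.
ISA deviation = -33 − (-3) = -30°C.
Density altitude = 9000 + 120 × (-30) = 5400 ft.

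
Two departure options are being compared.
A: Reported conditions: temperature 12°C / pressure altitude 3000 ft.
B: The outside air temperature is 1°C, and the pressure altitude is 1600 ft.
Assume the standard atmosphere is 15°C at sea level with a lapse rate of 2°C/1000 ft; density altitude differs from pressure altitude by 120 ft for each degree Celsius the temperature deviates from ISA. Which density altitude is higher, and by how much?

A by 3056 ft

A: ISA temp = 9°C, deviation +3°C, DA = 3000 + 120 × 3 = 3360 ft.
B: ISA temp = 11.8°C, deviation -10.8°C, DA = 1600 + 120 × (-10.8) = 304 ft.
A is higher by 3360 − 304 = 3056 ft.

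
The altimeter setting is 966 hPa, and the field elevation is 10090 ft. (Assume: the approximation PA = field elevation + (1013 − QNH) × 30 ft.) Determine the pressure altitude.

Pressure correction = (1013 − 966) × 30 = +1410 ft.
Pressure altitude = 10090 + (+1410) = 11500 ft.

11500 ft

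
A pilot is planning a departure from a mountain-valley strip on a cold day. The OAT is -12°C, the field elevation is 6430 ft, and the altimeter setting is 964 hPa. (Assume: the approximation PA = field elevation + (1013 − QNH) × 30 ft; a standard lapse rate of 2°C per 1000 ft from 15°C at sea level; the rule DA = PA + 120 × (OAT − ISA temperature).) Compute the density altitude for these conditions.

Pressure altitude = 6430 + (1013 − 964) × 30 = 6430 + (+1470) = 7900 ft.
ISA temperature at 7900 ft = 15 − 2 × (7900/1000) = -0.8°C.
ISA deviation = -12 − (-0.8) = -11.2°C.
Density altitude = 7900 + 120 × (-11.2) = 6556 ft.

6556 ft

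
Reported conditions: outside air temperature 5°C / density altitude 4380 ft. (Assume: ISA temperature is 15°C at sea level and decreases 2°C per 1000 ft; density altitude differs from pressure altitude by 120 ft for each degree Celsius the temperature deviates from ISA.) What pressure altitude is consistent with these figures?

DA = PA + 120 × (OAT − (15 − 2·PA/1000)) = PA + 120·OAT − 1800 + 0.24·PA = 1.24·PA + 120·OAT − 1800.
So 1.24·PA = 4380 − 120 × 5 + 1800 = 5580.
PA = 5580 / 1.24 = 4500 ft.

4500 ft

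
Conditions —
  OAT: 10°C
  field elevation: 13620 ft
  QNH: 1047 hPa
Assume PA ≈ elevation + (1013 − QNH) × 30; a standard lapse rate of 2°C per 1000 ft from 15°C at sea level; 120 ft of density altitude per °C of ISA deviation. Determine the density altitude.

15024 ft

Pressure altitude = 13620 + (1013 − 1047) × 30 = 13620 + (-1020) = 12600 ft.
ISA temperature at 12600 ft = 15 − 2 × (12600/1000) = -10.2°C.
ISA deviation = 10 − (-10.2) = +20.2°C.
Density altitude = 12600 + 120 × (20.2) = 15024 ft.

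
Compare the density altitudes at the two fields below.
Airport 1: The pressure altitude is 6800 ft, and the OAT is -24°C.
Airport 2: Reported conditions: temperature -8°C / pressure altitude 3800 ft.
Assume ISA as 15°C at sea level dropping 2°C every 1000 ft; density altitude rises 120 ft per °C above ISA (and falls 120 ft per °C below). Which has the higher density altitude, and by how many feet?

Airport 1 by 1800 ft

Airport 1: ISA temp = 1.4°C, deviation -25.4°C, DA = 6800 + 120 × (-25.4) = 3752 ft.
Airport 2: ISA temp = 7.4°C, deviation -15.4°C, DA = 3800 + 120 × (-15.4) = 1952 ft.
Airport 1 is higher by 3752 − 1952 = 1800 ft.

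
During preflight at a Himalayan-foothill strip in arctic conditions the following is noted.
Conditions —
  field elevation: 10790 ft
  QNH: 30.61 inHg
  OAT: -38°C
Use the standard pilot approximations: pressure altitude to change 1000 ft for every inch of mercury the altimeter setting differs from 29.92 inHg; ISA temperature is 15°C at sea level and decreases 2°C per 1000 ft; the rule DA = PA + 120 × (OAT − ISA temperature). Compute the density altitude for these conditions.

6164 ft

Pressure altitude = 10790 + (29.92 − 30.61) × 1000 = 10790 + (-690) = 10100 ft.
ISA temperature at 10100 ft = 15 − 2 × (10100/1000) = -5.2°C.
ISA deviation = -38 − (-5.2) = -32.8°C.
Density altitude = 10100 + 120 × (-32.8) = 6164 ft.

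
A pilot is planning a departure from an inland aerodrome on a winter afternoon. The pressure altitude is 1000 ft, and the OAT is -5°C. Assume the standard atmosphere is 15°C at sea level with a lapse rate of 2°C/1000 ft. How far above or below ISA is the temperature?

ISA temperature at 1000 ft = 15 − 2 × (1000/1000) = 13°C.
Deviation = OAT − ISA = -5 − 13 = -18°C.

ISA-18°C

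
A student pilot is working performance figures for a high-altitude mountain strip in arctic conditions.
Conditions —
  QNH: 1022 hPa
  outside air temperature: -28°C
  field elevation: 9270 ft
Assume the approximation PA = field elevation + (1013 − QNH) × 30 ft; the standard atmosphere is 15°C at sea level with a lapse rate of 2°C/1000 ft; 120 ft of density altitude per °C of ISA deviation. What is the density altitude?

6000 ft

Pressure altitude = 9270 + (1013 − 1022) × 30 = 9270 + (-270) = 9000 ft.
ISA temperature at 9000 ft = 15 − 2 × (9000/1000) = -3°C.
ISA deviation = -28 − (-3) = -25°C.
Density altitude = 9000 + 120 × (-25) = 6000 ft.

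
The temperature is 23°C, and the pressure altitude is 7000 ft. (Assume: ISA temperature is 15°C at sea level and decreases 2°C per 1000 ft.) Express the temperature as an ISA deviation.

ISA+22°C

ISA temperature at 7000 ft = 15 − 2 × (7000/1000) = 1°C.
Deviation = OAT − ISA = 23 − 1 = +22°C.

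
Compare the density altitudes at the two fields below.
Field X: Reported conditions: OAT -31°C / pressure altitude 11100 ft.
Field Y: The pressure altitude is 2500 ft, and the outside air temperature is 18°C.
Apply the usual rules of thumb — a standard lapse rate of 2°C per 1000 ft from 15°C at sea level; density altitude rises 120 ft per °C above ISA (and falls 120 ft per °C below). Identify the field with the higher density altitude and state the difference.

Field X: ISA temp = -7.2°C, deviation -23.8°C, DA = 11100 + 120 × (-23.8) = 8244 ft.
Field Y: ISA temp = 10°C, deviation +8°C, DA = 2500 + 120 × 8 = 3460 ft.
Field X is higher by 8244 − 3460 = 4784 ft.

Field X by 4784 ft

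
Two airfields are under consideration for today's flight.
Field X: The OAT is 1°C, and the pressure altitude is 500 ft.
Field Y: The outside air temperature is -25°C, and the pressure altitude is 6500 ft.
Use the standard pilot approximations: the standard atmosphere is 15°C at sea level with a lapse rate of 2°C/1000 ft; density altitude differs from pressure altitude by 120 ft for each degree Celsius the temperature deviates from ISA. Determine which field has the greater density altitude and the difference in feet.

Field Y by 4320 ft

Field X: ISA temp = 14°C, deviation -13°C, DA = 500 + 120 × (-13) = -1060 ft.
Field Y: ISA temp = 2°C, deviation -27°C, DA = 6500 + 120 × (-27) = 3260 ft.
Field Y is higher by 3260 − (-1060) = 4320 ft.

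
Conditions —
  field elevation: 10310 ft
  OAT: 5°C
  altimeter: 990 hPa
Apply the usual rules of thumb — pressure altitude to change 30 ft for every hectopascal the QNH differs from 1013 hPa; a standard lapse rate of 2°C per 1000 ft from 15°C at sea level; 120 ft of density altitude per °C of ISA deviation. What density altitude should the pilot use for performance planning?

Pressure altitude = 10310 + (1013 − 990) × 30 = 10310 + (+690) = 11000 ft.
ISA temperature at 11000 ft = 15 − 2 × (11000/1000) = -7°C.
ISA deviation = 5 − (-7) = +12°C.
Density altitude = 11000 + 120 × (12) = 12440 ft.

12440 ft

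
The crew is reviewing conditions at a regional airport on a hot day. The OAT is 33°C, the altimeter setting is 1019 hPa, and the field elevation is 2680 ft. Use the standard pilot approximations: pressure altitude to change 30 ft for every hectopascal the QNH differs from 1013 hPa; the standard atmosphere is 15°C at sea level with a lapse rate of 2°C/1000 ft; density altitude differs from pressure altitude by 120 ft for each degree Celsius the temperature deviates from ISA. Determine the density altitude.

5260 ft

Pressure altitude = 2680 + (1013 − 1019) × 30 = 2680 + (-180) = 2500 ft.
ISA temperature at 2500 ft = 15 − 2 × (2500/1000) = 10°C.
ISA deviation = 33 − 10 = +23°C.
Density altitude = 2500 + 120 × (23) = 5260 ft.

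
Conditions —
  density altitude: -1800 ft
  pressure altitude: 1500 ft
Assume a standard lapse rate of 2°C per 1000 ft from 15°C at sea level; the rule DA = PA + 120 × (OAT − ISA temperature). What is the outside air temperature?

Density altitude − pressure altitude = -1800 − 1500 = -3300 ft.
At 120 ft/°C that is an ISA deviation of -3300/120 = -27.5°C.
ISA temperature at 1500 ft = 15 − 2 × (1500/1000) = 12°C.
OAT = ISA + deviation = 12 + (-27.5) = -15.5°C.

-15.5°C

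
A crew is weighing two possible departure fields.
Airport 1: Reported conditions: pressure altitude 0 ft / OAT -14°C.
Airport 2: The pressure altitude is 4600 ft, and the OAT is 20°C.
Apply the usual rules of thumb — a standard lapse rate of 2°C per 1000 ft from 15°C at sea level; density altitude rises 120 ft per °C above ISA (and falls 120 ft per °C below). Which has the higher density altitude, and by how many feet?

Airport 2 by 9784 ft

Airport 1: ISA temp = 15°C, deviation -29°C, DA = 0 + 120 × (-29) = -3480 ft.
Airport 2: ISA temp = 5.8°C, deviation +14.2°C, DA = 4600 + 120 × 14.2 = 6304 ft.
Airport 2 is higher by 6304 − (-3480) = 9784 ft.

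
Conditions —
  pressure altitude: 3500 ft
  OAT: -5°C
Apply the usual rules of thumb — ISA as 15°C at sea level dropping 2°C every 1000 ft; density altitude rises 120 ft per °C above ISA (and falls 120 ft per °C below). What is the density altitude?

1940 ft

ISA temperature at 3500 ft = 15 − 2 × (3500/1000) = 8°C.
ISA deviation = -5 − 8 = -13°C.
Density altitude = 3500 + 120 × (-13) = 3500 + (-1560) = 1940 ft.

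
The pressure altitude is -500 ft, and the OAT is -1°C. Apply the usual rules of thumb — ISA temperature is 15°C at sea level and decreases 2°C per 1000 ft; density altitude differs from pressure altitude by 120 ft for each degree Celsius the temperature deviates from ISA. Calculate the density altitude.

-2540 ft

ISA temperature at -500 ft = 15 − 2 × (-500/1000) = 16°C.
ISA deviation = -1 − 16 = -17°C.
Density altitude = -500 + 120 × (-17) = -500 + (-2040) = -2540 ft.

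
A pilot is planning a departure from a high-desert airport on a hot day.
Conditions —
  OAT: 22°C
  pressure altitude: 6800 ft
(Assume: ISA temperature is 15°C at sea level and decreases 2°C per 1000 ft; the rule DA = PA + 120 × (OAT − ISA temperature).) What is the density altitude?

ISA temperature at 6800 ft = 15 − 2 × (6800/1000) = 1.4°C.
ISA deviation = 22 − 1.4 = +20.6°C.
Density altitude = 6800 + 120 × (20.6) = 6800 + (+2472) = 9272 ft.

9272 ft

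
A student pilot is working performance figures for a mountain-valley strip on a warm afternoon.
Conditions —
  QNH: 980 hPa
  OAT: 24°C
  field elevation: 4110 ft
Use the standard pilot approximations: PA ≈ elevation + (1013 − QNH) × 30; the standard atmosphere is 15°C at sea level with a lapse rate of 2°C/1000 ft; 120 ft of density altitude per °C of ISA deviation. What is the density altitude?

Pressure altitude = 4110 + (1013 − 980) × 30 = 4110 + (+990) = 5100 ft.
ISA temperature at 5100 ft = 15 − 2 × (5100/1000) = 4.8°C.
ISA deviation = 24 − 4.8 = +19.2°C.
Density altitude = 5100 + 120 × (19.2) = 7404 ft.

7404 ft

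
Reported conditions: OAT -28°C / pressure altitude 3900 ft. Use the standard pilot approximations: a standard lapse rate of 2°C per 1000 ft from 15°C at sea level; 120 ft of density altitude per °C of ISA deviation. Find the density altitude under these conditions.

ISA temperature at 3900 ft = 15 − 2 × (3900/1000) = 7.2°C.
ISA deviation = -28 − 7.2 = -35.2°C.
Density altitude = 3900 + 120 × (-35.2) = 3900 + (-4224) = -324 ft.

-324 ft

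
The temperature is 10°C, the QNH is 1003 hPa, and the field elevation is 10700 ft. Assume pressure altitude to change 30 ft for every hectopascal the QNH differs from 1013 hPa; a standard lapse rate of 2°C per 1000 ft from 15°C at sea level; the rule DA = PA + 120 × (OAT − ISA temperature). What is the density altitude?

13040 ft

Pressure altitude = 10700 + (1013 − 1003) × 30 = 10700 + (+300) = 11000 ft.
ISA temperature at 11000 ft = 15 − 2 × (11000/1000) = -7°C.
ISA deviation = 10 − (-7) = +17°C.
Density altitude = 11000 + 120 × (17) = 13040 ft.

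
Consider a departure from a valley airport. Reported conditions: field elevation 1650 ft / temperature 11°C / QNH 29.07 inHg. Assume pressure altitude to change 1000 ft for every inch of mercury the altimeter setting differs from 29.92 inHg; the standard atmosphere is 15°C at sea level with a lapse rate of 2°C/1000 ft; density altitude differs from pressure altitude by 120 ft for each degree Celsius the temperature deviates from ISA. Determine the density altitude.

2620 ft

Pressure altitude = 1650 + (29.92 − 29.07) × 1000 = 1650 + (+850) = 2500 ft.
ISA temperature at 2500 ft = 15 − 2 × (2500/1000) = 10°C.
ISA deviation = 11 − 10 = +1°C.
Density altitude = 2500 + 120 × (1) = 2620 ft.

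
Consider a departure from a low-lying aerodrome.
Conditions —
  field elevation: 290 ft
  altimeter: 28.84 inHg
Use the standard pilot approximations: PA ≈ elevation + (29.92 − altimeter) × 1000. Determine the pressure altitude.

1370 ft

Pressure correction = (29.92 − 28.84) × 1000 = +1080 ft.
Pressure altitude = 290 + (+1080) = 1370 ft.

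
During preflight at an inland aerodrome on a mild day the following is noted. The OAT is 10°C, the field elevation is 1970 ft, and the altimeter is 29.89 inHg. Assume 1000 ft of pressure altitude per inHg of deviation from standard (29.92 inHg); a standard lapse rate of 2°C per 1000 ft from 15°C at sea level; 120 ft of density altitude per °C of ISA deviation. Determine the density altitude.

1880 ft

Pressure altitude = 1970 + (29.92 − 29.89) × 1000 = 1970 + (+30) = 2000 ft.
ISA temperature at 2000 ft = 15 − 2 × (2000/1000) = 11°C.
ISA deviation = 10 − 11 = -1°C.
Density altitude = 2000 + 120 × (-1) = 1880 ft.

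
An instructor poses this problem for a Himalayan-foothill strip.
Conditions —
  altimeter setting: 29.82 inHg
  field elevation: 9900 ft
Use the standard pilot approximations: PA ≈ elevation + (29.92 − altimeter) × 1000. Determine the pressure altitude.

10000 ft

Pressure correction = (29.92 − 29.82) × 1000 = +100 ft.
Pressure altitude = 9900 + (+100) = 10000 ft.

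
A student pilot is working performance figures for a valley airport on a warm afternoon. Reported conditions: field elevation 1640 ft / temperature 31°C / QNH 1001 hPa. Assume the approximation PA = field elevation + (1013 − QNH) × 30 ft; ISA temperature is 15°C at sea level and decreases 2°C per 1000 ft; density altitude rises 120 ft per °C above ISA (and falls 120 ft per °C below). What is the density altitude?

4400 ft

Pressure altitude = 1640 + (1013 − 1001) × 30 = 1640 + (+360) = 2000 ft.
ISA temperature at 2000 ft = 15 − 2 × (2000/1000) = 11°C.
ISA deviation = 31 − 11 = +20°C.
Density altitude = 2000 + 120 × (20) = 4400 ft.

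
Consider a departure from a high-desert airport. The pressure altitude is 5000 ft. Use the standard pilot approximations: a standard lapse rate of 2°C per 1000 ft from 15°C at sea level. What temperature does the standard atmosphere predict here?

ISA temperature = 15 − 2 × (5000/1000) = 15 − 10 = 5°C.

5°C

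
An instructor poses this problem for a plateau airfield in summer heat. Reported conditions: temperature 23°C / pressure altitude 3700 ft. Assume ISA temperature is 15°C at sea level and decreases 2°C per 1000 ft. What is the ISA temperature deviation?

ISA temperature at 3700 ft = 15 − 2 × (3700/1000) = 7.6°C.
Deviation = OAT − ISA = 23 − 7.6 = +15.4°C.

ISA+15.4°C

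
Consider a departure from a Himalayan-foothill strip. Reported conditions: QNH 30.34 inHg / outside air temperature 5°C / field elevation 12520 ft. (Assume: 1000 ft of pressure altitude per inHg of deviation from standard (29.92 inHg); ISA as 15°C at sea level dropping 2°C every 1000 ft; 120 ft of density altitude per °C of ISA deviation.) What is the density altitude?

13804 ft

Pressure altitude = 12520 + (29.92 − 30.34) × 1000 = 12520 + (-420) = 12100 ft.
ISA temperature at 12100 ft = 15 − 2 × (12100/1000) = -9.2°C.
ISA deviation = 5 − (-9.2) = +14.2°C.
Density altitude = 12100 + 120 × (14.2) = 13804 ft.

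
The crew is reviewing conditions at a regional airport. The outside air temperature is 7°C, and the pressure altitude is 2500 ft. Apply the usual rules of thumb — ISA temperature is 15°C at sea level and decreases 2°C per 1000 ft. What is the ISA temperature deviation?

ISA-3°C

ISA temperature at 2500 ft = 15 − 2 × (2500/1000) = 10°C.
Deviation = OAT − ISA = 7 − 10 = -3°C.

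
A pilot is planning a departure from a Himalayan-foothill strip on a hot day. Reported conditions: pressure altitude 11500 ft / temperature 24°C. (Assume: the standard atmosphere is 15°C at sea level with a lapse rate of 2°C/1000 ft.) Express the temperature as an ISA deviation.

ISA temperature at 11500 ft = 15 − 2 × (11500/1000) = -8°C.
Deviation = OAT − ISA = 24 − (-8) = +32°C.

ISA+32°C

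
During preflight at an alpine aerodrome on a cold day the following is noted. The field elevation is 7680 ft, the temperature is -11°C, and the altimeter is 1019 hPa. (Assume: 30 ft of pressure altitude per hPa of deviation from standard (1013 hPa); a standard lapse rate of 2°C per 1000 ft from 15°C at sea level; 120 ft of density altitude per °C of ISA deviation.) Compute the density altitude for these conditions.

Pressure altitude = 7680 + (1013 − 1019) × 30 = 7680 + (-180) = 7500 ft.
ISA temperature at 7500 ft = 15 − 2 × (7500/1000) = 0°C.
ISA deviation = -11 − 0 = -11°C.
Density altitude = 7500 + 120 × (-11) = 6180 ft.

6180 ft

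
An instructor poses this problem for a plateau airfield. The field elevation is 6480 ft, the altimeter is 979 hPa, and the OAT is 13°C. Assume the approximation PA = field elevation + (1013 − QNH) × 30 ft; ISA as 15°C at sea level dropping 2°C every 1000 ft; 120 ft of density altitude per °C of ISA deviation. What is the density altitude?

9060 ft

Pressure altitude = 6480 + (1013 − 979) × 30 = 6480 + (+1020) = 7500 ft.
ISA temperature at 7500 ft = 15 − 2 × (7500/1000) = 0°C.
ISA deviation = 13 − 0 = +13°C.
Density altitude = 7500 + 120 × (13) = 9060 ft.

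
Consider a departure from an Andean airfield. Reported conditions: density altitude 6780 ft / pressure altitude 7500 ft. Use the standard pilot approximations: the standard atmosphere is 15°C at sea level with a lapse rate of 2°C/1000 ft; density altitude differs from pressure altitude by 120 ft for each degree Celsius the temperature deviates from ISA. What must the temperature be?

-6°C

Density altitude − pressure altitude = 6780 − 7500 = -720 ft.
At 120 ft/°C that is an ISA deviation of -720/120 = -6°C.
ISA temperature at 7500 ft = 15 − 2 × (7500/1000) = 0°C.
OAT = ISA + deviation = 0 + (-6) = -6°C.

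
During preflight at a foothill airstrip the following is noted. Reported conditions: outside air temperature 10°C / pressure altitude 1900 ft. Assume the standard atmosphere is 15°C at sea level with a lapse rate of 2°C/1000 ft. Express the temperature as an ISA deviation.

ISA-1.2°C

ISA temperature at 1900 ft = 15 − 2 × (1900/1000) = 11.2°C.
Deviation = OAT − ISA = 10 − 11.2 = -1.2°C.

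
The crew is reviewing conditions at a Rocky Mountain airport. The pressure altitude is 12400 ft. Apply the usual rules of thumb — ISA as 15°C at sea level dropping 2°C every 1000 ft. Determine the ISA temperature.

ISA temperature = 15 − 2 × (12400/1000) = 15 − 24.8 = -9.8°C.

-9.8°C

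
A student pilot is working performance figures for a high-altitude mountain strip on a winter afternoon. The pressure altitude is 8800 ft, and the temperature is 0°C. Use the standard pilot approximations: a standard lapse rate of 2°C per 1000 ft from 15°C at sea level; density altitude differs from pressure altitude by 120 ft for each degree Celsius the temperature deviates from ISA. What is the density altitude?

ISA temperature at 8800 ft = 15 − 2 × (8800/1000) = -2.6°C.
ISA deviation = 0 − (-2.6) = +2.6°C.
Density altitude = 8800 + 120 × (2.6) = 8800 + (+312) = 9112 ft.

9112 ft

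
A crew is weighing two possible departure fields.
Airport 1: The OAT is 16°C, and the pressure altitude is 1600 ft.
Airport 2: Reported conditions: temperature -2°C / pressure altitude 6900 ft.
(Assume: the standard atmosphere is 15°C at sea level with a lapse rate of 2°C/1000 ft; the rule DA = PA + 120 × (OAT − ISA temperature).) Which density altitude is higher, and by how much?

Airport 1: ISA temp = 11.8°C, deviation +4.2°C, DA = 1600 + 120 × 4.2 = 2104 ft.
Airport 2: ISA temp = 1.2°C, deviation -3.2°C, DA = 6900 + 120 × (-3.2) = 6516 ft.
Airport 2 is higher by 6516 − 2104 = 4412 ft.

Airport 2 by 4412 ft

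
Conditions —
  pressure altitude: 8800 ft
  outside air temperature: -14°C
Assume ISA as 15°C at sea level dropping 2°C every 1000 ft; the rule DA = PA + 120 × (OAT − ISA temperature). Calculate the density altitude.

7432 ft

ISA temperature at 8800 ft = 15 − 2 × (8800/1000) = -2.6°C.
ISA deviation = -14 − (-2.6) = -11.4°C.
Density altitude = 8800 + 120 × (-11.4) = 8800 + (-1368) = 7432 ft.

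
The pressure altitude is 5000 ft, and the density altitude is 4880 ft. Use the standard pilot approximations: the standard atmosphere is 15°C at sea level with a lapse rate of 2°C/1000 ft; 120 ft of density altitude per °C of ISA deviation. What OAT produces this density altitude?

4°C

Density altitude − pressure altitude = 4880 − 5000 = -120 ft.
At 120 ft/°C that is an ISA deviation of -120/120 = -1°C.
ISA temperature at 5000 ft = 15 − 2 × (5000/1000) = 5°C.
OAT = ISA + deviation = 5 + (-1) = 4°C.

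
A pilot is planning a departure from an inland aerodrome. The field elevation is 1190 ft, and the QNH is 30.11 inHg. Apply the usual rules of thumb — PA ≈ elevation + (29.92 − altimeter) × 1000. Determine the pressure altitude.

Pressure correction = (29.92 − 30.11) × 1000 = -190 ft.
Pressure altitude = 1190 + (-190) = 1000 ft.

1000 ft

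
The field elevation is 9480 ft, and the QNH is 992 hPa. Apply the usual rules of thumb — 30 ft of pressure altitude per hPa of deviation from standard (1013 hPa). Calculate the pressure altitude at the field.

Pressure correction = (1013 − 992) × 30 = +630 ft.
Pressure altitude = 9480 + (+630) = 10110 ft.

10110 ft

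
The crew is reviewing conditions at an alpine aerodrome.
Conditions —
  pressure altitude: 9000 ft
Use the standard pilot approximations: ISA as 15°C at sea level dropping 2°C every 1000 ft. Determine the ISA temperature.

-3°C

ISA temperature = 15 − 2 × (9000/1000) = 15 − 18 = -3°C.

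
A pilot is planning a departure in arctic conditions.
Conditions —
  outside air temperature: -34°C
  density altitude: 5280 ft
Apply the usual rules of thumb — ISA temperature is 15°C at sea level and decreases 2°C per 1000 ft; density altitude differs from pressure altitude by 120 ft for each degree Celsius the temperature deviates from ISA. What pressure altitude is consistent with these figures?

9000 ft

DA = PA + 120 × (OAT − (15 − 2·PA/1000)) = PA + 120·OAT − 1800 + 0.24·PA = 1.24·PA + 120·OAT − 1800.
So 1.24·PA = 5280 − 120 × (-34) + 1800 = 11160.
PA = 11160 / 1.24 = 9000 ft.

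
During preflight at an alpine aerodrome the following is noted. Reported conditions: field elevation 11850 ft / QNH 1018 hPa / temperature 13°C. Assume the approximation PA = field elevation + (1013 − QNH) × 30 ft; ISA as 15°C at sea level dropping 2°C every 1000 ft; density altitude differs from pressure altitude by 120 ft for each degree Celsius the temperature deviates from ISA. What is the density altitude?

Pressure altitude = 11850 + (1013 − 1018) × 30 = 11850 + (-150) = 11700 ft.
ISA temperature at 11700 ft = 15 − 2 × (11700/1000) = -8.4°C.
ISA deviation = 13 − (-8.4) = +21.4°C.
Density altitude = 11700 + 120 × (21.4) = 14268 ft.

14268 ft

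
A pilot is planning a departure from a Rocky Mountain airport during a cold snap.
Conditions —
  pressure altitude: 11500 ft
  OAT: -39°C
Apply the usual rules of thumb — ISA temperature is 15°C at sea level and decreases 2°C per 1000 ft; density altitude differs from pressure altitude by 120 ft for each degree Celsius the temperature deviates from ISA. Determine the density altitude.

ISA temperature at 11500 ft = 15 − 2 × (11500/1000) = -8°C.
ISA deviation = -39 − (-8) = -31°C.
Density altitude = 11500 + 120 × (-31) = 11500 + (-3720) = 7780 ft.

7780 ft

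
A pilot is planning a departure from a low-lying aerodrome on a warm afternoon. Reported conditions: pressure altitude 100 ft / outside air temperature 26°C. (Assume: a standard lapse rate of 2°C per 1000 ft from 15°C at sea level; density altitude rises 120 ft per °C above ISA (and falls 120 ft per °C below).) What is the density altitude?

ISA temperature at 100 ft = 15 − 2 × (100/1000) = 14.8°C.
ISA deviation = 26 − 14.8 = +11.2°C.
Density altitude = 100 + 120 × (11.2) = 100 + (+1344) = 1444 ft.

1444 ft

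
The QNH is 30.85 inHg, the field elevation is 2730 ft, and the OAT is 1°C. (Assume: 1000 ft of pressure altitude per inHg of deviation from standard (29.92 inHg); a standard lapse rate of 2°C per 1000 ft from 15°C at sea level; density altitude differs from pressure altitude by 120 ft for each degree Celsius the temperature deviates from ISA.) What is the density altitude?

552 ft

Pressure altitude = 2730 + (29.92 − 30.85) × 1000 = 2730 + (-930) = 1800 ft.
ISA temperature at 1800 ft = 15 − 2 × (1800/1000) = 11.4°C.
ISA deviation = 1 − 11.4 = -10.4°C.
Density altitude = 1800 + 120 × (-10.4) = 552 ft.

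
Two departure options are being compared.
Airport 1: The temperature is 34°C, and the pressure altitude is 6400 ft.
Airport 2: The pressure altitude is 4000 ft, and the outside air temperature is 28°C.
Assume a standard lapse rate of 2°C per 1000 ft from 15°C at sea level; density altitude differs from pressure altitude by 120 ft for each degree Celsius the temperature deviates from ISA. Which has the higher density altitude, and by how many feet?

Airport 1 by 3696 ft

Airport 1: ISA temp = 2.2°C, deviation +31.8°C, DA = 6400 + 120 × 31.8 = 10216 ft.
Airport 2: ISA temp = 7°C, deviation +21°C, DA = 4000 + 120 × 21 = 6520 ft.
Airport 1 is higher by 10216 − 6520 = 3696 ft.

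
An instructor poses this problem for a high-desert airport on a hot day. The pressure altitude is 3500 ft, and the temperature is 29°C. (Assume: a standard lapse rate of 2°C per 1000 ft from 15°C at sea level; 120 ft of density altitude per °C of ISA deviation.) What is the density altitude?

ISA temperature at 3500 ft = 15 − 2 × (3500/1000) = 8°C.
ISA deviation = 29 − 8 = +21°C.
Density altitude = 3500 + 120 × (21) = 3500 + (+2520) = 6020 ft.

6020 ft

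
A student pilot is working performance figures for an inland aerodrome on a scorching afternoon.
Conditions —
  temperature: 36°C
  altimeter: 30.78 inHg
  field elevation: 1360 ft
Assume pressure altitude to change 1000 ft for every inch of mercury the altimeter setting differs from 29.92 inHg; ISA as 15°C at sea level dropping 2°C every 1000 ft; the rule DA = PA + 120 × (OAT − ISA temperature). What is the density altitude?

3140 ft

Pressure altitude = 1360 + (29.92 − 30.78) × 1000 = 1360 + (-860) = 500 ft.
ISA temperature at 500 ft = 15 − 2 × (500/1000) = 14°C.
ISA deviation = 36 − 14 = +22°C.
Density altitude = 500 + 120 × (22) = 3140 ft.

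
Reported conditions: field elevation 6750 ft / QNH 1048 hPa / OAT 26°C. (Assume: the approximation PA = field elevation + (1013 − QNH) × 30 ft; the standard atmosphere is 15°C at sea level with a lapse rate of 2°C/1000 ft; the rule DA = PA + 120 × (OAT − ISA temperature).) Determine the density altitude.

Pressure altitude = 6750 + (1013 − 1048) × 30 = 6750 + (-1050) = 5700 ft.
ISA temperature at 5700 ft = 15 − 2 × (5700/1000) = 3.6°C.
ISA deviation = 26 − 3.6 = +22.4°C.
Density altitude = 5700 + 120 × (22.4) = 8388 ft.

8388 ft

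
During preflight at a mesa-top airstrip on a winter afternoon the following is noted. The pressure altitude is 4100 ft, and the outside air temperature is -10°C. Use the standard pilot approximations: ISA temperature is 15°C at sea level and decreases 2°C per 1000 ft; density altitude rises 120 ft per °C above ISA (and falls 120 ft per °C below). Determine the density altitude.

2084 ft

ISA temperature at 4100 ft = 15 − 2 × (4100/1000) = 6.8°C.
ISA deviation = -10 − 6.8 = -16.8°C.
Density altitude = 4100 + 120 × (-16.8) = 4100 + (-2016) = 2084 ft.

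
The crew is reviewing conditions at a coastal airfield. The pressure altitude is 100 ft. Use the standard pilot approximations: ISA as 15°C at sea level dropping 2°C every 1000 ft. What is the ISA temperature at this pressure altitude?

14.8°C

ISA temperature = 15 − 2 × (100/1000) = 15 − 0.2 = 14.8°C.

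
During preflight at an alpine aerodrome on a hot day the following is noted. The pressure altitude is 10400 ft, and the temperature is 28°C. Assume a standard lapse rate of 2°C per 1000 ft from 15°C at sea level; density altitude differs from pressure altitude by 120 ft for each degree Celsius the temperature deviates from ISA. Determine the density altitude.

14456 ft

ISA temperature at 10400 ft = 15 − 2 × (10400/1000) = -5.8°C.
ISA deviation = 28 − (-5.8) = +33.8°C.
Density altitude = 10400 + 120 × (33.8) = 10400 + (+4056) = 14456 ft.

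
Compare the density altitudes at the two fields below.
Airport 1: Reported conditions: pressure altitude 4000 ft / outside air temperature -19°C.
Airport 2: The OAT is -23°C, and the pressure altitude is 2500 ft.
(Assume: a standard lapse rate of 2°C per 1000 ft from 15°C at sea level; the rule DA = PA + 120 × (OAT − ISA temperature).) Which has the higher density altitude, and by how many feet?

Airport 1: ISA temp = 7°C, deviation -26°C, DA = 4000 + 120 × (-26) = 880 ft.
Airport 2: ISA temp = 10°C, deviation -33°C, DA = 2500 + 120 × (-33) = -1460 ft.
Airport 1 is higher by 880 − (-1460) = 2340 ft.

Airport 1 by 2340 ft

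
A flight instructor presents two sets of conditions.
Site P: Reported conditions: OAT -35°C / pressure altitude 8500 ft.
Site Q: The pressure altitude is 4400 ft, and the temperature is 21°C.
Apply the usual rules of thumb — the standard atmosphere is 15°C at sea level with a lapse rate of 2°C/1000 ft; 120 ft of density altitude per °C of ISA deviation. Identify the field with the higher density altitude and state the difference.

Site P: ISA temp = -2°C, deviation -33°C, DA = 8500 + 120 × (-33) = 4540 ft.
Site Q: ISA temp = 6.2°C, deviation +14.8°C, DA = 4400 + 120 × 14.8 = 6176 ft.
Site Q is higher by 6176 − 4540 = 1636 ft.

Site Q by 1636 ft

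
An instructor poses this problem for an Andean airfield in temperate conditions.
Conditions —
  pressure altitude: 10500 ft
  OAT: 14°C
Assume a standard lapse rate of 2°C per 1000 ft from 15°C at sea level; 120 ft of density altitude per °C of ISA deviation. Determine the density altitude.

ISA temperature at 10500 ft = 15 − 2 × (10500/1000) = -6°C.
ISA deviation = 14 − (-6) = +20°C.
Density altitude = 10500 + 120 × (20) = 10500 + (+2400) = 12900 ft.

12900 ft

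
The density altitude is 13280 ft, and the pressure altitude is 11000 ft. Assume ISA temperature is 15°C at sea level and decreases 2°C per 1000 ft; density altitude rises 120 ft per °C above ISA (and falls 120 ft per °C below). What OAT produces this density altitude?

12°C

Density altitude − pressure altitude = 13280 − 11000 = +2280 ft.
At 120 ft/°C that is an ISA deviation of 2280/120 = +19°C.
ISA temperature at 11000 ft = 15 − 2 × (11000/1000) = -7°C.
OAT = ISA + deviation = -7 + (+19) = 12°C.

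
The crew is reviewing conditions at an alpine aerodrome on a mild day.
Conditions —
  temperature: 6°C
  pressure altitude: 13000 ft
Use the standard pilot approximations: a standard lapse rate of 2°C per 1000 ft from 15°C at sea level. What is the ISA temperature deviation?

ISA+17°C

ISA temperature at 13000 ft = 15 − 2 × (13000/1000) = -11°C.
Deviation = OAT − ISA = 6 − (-11) = +17°C.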